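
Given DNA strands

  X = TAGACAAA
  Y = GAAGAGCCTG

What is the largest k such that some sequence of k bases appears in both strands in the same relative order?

4

Let dp[i][j] be the LCS length of the first i bases of X and the first j bases of Y. dp[i][j] = dp[i-1][j-1]+1 when the i-th and j-th bases match, else max(dp[i-1][j], dp[i][j-1]).
    ·  G  A  A  G  A  G  C  C  T  G
 ·  0  0  0  0  0  0  0  0  0  0  0
 T  0  0  0  0  0  0  0  0  0  1  1
 A  0  0  1  1  1  1  1  1  1  1  1
 G  0  1  1  1  2  2  2  2  2  2  2
 A  0  1  2  2  2  3  3  3  3  3  3
 C  0  1  2  2  2  3  3  4  4  4  4
 A  0  1  2  3  3  3  3  4  4  4  4
 A  0  1  2  3  3  4  4  4  4  4  4
 A  0  1  2  3  3  4  4  4  4  4  4
dp[8][10] = 4. One LCS (by backtracking along matches): AGAC.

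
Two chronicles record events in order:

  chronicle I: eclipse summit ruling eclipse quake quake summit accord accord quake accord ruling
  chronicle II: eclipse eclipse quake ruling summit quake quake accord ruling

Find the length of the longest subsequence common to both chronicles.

7

Pick eclipse (chronicle I #1, chronicle II #1); then eclipse (chronicle I #4, chronicle II #2); then quake (chronicle I #5, chronicle II #3); then quake (chronicle I #6, chronicle II #6); then quake (chronicle I #10, chronicle II #7); then accord (chronicle I #11, chronicle II #8); then ruling (chronicle I #12, chronicle II #9); all 7 events appear in both, in order. The LCS DP gives dp[12][9] = 7, so this is optimal.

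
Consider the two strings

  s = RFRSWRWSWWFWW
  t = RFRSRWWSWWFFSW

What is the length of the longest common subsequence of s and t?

11

Match R at s[1]=t[1]; then F at s[2]=t[2]; then R at s[3]=t[3]; then S at s[4]=t[4]; then W at s[5]=t[6]; then W at s[7]=t[7]; then S at s[8]=t[8]; then W at s[9]=t[9]; then W at s[10]=t[10]; then F at s[11]=t[12]; then W at s[13]=t[14] — 11 characters in the same relative order in both, and the DP table's final entry dp[13][14] is also 11, so no common subsequence is longer.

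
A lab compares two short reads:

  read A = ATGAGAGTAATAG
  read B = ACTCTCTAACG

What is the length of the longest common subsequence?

Pick A at read A[1]=read B[1] → T at read A[2]=read B[5] → T at read A[8]=read B[7] → A at read A[9]=read B[8] → A at read A[10]=read B[9] → G at read A[13]=read B[11]; all 6 bases appear in both, in order. dp[13][11] = 6 confirms this is the maximum.

6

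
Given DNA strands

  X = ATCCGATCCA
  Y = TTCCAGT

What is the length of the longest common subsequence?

Taking T [2,2]; then C [3,3]; then C [4,4]; then G [5,6]; then T [7,7] gives a common subsequence of length 5. The LCS DP gives dp[10][7] = 5, so this is optimal.

5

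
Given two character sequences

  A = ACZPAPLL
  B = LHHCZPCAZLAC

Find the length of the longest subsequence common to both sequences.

5

Match C (A #2, B #4), then Z (A #3, B #5), then P (A #4, B #6), then A (A #5, B #8), then L (A #7, B #10) — 5 characters in the same relative order in both. The LCS DP gives dp[8][12] = 5, so this is optimal.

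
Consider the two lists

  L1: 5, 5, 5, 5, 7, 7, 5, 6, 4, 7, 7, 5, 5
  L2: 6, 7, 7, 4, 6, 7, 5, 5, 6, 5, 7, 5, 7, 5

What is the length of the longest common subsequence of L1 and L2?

One common subsequence of length 7: 5 [1,7] → 5 [2,8] → 5 [4,10] → 7 [6,11] → 5 [7,12] → 7 [11,13] → 5 [13,14], and the DP table's final entry dp[13][14] is also 7, so no common subsequence is longer.

7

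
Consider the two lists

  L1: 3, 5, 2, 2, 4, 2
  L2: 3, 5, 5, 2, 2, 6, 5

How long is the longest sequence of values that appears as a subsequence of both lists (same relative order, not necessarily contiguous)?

4

One common subsequence of length 4: 3 (L1 #1, L2 #1), then 5 (L1 #2, L2 #3), then 2 (L1 #3, L2 #4), then 2 (L1 #4, L2 #5). Since dp[6][7] = 4, nothing longer is possible.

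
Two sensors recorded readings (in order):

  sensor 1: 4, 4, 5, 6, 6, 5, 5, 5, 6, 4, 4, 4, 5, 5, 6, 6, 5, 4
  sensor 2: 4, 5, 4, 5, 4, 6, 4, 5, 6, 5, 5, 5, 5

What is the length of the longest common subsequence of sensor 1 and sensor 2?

9

One common subsequence of length 9: 4 [1,1], 4 [2,3], 5 [3,4], 6 [4,6], 6 [5,9], 5 [8,10], 5 [13,11], 5 [14,12], 5 [17,13]. dp[18][13] = 9 confirms this is the maximum.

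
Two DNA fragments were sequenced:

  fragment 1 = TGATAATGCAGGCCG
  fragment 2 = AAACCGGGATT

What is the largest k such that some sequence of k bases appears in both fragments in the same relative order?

Match A at fragment 1[3]=fragment 2[1]; then A at fragment 1[5]=fragment 2[2]; then A at fragment 1[6]=fragment 2[3]; then C at fragment 1[9]=fragment 2[5]; then G at fragment 1[11]=fragment 2[6]; then G at fragment 1[12]=fragment 2[7]; then G at fragment 1[15]=fragment 2[8] — 7 bases in the same relative order in both. The LCS DP gives dp[15][11] = 7, so this is optimal.

7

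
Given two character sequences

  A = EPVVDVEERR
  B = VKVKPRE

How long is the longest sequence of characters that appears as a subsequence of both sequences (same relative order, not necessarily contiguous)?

Let dp[i][j] be the LCS length of the first i characters of A and the first j characters of B. dp[i][j] = dp[i-1][j-1]+1 when the i-th and j-th characters match, else max(dp[i-1][j], dp[i][j-1]).
    ·  V  K  V  K  P  R  E
 ·  0  0  0  0  0  0  0  0
 E  0  0  0  0  0  0  0  1
 P  0  0  0  0  0  1  1  1
 V  0  1  1  1  1  1  1  1
 V  0  1  1  2  2  2  2  2
 D  0  1  1  2  2  2  2  2
 V  0  1  1  2  2  2  2  2
 E  0  1  1  2  2  2  2  3
 E  0  1  1  2  2  2  2  3
 R  0  1  1  2  2  2  3  3
 R  0  1  1  2  2  2  3  3
dp[10][7] = 3. One LCS (by backtracking along matches): VVE.

3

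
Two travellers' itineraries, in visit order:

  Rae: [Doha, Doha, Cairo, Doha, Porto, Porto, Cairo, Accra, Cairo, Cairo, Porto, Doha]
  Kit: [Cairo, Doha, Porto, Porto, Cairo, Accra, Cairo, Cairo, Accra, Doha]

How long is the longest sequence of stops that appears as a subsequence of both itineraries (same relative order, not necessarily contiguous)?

9

Taking Cairo [3,1], Doha [4,2], Porto [5,3], Porto [6,4], Cairo [7,5], Accra [8,6], Cairo [9,7], Cairo [10,8], Doha [12,10] gives a common subsequence of length 9. The LCS DP gives dp[12][10] = 9, so this is optimal.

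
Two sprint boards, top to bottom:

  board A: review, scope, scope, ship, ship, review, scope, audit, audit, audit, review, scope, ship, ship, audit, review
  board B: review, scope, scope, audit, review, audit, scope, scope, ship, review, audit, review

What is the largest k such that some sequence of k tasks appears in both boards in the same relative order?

9

Taking review at board A[1]=board B[1]; then scope at board A[2]=board B[2]; then scope at board A[3]=board B[3]; then review at board A[6]=board B[5]; then scope at board A[7]=board B[7]; then scope at board A[12]=board B[8]; then ship at board A[13]=board B[9]; then audit at board A[15]=board B[11]; then review at board A[16]=board B[12] gives a common subsequence of length 9. dp[16][12] = 9 confirms this is the maximum.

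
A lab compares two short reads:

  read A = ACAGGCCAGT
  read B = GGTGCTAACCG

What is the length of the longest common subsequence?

5

Let dp[i][j] be the LCS length of the first i bases of read A and the first j bases of read B. dp[i][j] = dp[i-1][j-1]+1 when the i-th and j-th bases match, else max(dp[i-1][j], dp[i][j-1]).
    ·  G  G  T  G  C  T  A  A  C  C  G
 ·  0  0  0  0  0  0  0  0  0  0  0  0
 A  0  0  0  0  0  0  0  1  1  1  1  1
 C  0  0  0  0  0  1  1  1  1  2  2  2
 A  0  0  0  0  0  1  1  2  2  2  2  2
 G  0  1  1  1  1  1  1  2  2  2  2  3
 G  0  1  2  2  2  2  2  2  2  2  2  3
 C  0  1  2  2  2  3  3  3  3  3  3  3
 C  0  1  2  2  2  3  3  3  3  4  4  4
 A  0  1  2  2  2  3  3  4  4  4  4  4
 G  0  1  2  2  3  3  3  4  4  4  4  5
 T  0  1  2  3  3  3  4  4  4  4  4  5
dp[10][11] = 5. One LCS (by backtracking along matches): AACCG.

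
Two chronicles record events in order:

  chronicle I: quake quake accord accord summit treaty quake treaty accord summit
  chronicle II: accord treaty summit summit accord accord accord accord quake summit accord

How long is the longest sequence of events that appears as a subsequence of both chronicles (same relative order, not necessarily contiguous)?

4

Match accord at chronicle I[3]=chronicle II[7], accord at chronicle I[4]=chronicle II[8], summit at chronicle I[5]=chronicle II[10], accord at chronicle I[9]=chronicle II[11] — 4 events in the same relative order in both. Since dp[10][11] = 4, nothing longer is possible.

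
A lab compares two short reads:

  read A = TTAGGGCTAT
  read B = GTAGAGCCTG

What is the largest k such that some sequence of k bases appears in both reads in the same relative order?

Match T [2,2], then A [3,3], then G [4,4], then G [5,6], then C [7,8], then T [8,9] — 6 bases in the same relative order in both. The LCS DP gives dp[10][10] = 6, so this is optimal.

6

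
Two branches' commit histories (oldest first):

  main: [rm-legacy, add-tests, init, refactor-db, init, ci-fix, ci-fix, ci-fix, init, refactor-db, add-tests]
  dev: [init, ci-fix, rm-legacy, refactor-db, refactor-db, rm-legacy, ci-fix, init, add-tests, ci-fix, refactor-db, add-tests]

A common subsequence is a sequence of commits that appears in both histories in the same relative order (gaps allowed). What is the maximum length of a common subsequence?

6

One common subsequence of length 6: rm-legacy [1,3], then refactor-db [4,5], then init [5,8], then ci-fix [8,10], then refactor-db [10,11], then add-tests [11,12], and the DP table's final entry dp[11][12] is also 6, so no common subsequence is longer.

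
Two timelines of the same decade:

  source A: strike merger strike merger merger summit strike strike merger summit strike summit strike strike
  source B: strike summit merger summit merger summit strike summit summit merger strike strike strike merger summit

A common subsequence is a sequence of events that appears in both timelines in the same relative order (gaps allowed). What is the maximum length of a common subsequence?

Match strike (source A #1, source B #1), merger (source A #2, source B #3), merger (source A #5, source B #5), summit (source A #6, source B #6), strike (source A #7, source B #7), merger (source A #9, source B #10), strike (source A #11, source B #11), strike (source A #13, source B #12), strike (source A #14, source B #13) — 9 events in the same relative order in both. The LCS DP gives dp[14][15] = 9, so this is optimal.

9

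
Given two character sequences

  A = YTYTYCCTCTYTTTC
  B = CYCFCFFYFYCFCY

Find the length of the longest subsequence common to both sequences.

6

Taking Y (A #1, B #2) → Y (A #3, B #8) → Y (A #5, B #10) → C (A #6, B #11) → C (A #9, B #13) → Y (A #11, B #14) gives a common subsequence of length 6, and the DP table's final entry dp[15][14] is also 6, so no common subsequence is longer.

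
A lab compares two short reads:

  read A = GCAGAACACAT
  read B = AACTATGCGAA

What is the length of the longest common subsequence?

6

Taking C (read A #2, read B #3) → A (read A #3, read B #5) → G (read A #4, read B #7) → C (read A #7, read B #8) → A (read A #8, read B #10) → A (read A #10, read B #11) gives a common subsequence of length 6, and the DP table's final entry dp[11][11] is also 6, so no common subsequence is longer.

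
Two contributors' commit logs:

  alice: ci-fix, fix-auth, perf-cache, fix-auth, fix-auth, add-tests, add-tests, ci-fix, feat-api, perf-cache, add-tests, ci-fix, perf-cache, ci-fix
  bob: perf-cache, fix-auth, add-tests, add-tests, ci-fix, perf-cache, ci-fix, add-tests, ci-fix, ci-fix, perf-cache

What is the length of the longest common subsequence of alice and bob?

Match perf-cache [3,1], fix-auth [5,2], add-tests [6,3], add-tests [7,4], ci-fix [8,5], perf-cache [10,6], add-tests [11,8], ci-fix [12,10], perf-cache [13,11] — 9 commits in the same relative order in both. The LCS DP gives dp[14][11] = 9, so this is optimal.

9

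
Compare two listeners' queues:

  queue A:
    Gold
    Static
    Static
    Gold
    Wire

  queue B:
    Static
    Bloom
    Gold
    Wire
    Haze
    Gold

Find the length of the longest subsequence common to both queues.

Taking Static [2,1]; then Gold [4,3]; then Wire [5,4] gives a common subsequence of length 3. Since dp[5][6] = 3, nothing longer is possible.

3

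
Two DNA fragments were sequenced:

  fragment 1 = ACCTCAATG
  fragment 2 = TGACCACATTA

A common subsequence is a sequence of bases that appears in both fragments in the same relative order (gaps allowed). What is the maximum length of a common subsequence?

Let dp[i][j] be the LCS length of the first i bases of fragment 1 and the first j bases of fragment 2. dp[i][j] = dp[i-1][j-1]+1 when the i-th and j-th bases match, else max(dp[i-1][j], dp[i][j-1]).
    ·  T  G  A  C  C  A  C  A  T  T  A
 ·  0  0  0  0  0  0  0  0  0  0  0  0
 A  0  0  0  1  1  1  1  1  1  1  1  1
 C  0  0  0  1  2  2  2  2  2  2  2  2
 C  0  0  0  1  2  3  3  3  3  3  3  3
 T  0  1  1  1  2  3  3  3  3  4  4  4
 C  0  1  1  1  2  3  3  4  4  4  4  4
 A  0  1  1  2  2  3  4  4  5  5  5  5
 A  0  1  1  2  2  3  4  4  5  5  5  6
 T  0  1  1  2  2  3  4  4  5  6  6  6
 G  0  1  2  2  2  3  4  4  5  6  6  6
dp[9][11] = 6. One LCS (by backtracking along matches): ACCCAA.

6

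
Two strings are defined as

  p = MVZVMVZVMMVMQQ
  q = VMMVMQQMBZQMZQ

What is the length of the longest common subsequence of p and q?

Taking M at p[1]=q[2]; then M at p[5]=q[3]; then V at p[8]=q[4]; then M at p[9]=q[5]; then M at p[10]=q[8]; then M at p[12]=q[12]; then Q at p[14]=q[14] gives a common subsequence of length 7. The LCS DP gives dp[14][14] = 7, so this is optimal.

7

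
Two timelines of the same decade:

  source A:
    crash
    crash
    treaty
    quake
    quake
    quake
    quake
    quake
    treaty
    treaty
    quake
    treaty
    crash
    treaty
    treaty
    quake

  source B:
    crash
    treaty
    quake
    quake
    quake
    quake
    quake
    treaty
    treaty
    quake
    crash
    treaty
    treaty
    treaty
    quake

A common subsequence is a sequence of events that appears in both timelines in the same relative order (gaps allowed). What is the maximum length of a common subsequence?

Pick crash [2,1], treaty [3,2], quake [4,3], quake [5,4], quake [6,5], quake [7,6], quake [8,7], treaty [9,8], treaty [10,9], quake [11,10], treaty [12,12], treaty [14,13], treaty [15,14], quake [16,15]; all 14 events appear in both, in order. dp[16][15] = 14 confirms this is the maximum.

14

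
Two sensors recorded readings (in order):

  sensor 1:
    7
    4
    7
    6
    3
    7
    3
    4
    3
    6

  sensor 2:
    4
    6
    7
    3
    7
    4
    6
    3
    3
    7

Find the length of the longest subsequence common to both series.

6

Let dp[i][j] be the LCS length of the first i values of sensor 1 and the first j values of sensor 2. dp[i][j] = dp[i-1][j-1]+1 when the i-th and j-th values match, else max(dp[i-1][j], dp[i][j-1]).
    ·  4  6  7  3  7  4  6  3  3  7
 ·  0  0  0  0  0  0  0  0  0  0  0
 7  0  0  0  1  1  1  1  1  1  1  1
 4  0  1  1  1  1  1  2  2  2  2  2
 7  0  1  1  2  2  2  2  2  2  2  3
 6  0  1  2  2  2  2  2  3  3  3  3
 3  0  1  2  2  3  3  3  3  4  4  4
 7  0  1  2  3  3  4  4  4  4  4  5
 3  0  1  2  3  4  4  4  4  5  5  5
 4  0  1  2  3  4  4  5  5  5  5  5
 3  0  1  2  3  4  4  5  5  6  6  6
 6  0  1  2  3  4  4  5  6  6  6  6
dp[10][10] = 6. One LCS (by backtracking along matches): 4, 7, 3, 7, 3, 3.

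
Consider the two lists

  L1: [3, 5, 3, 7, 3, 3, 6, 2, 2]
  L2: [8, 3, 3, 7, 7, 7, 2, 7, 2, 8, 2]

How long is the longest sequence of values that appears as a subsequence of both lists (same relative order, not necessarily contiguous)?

5

Match 3 [1,2], then 3 [3,3], then 7 [4,8], then 2 [8,9], then 2 [9,11] — 5 values in the same relative order in both. dp[9][11] = 5 confirms this is the maximum.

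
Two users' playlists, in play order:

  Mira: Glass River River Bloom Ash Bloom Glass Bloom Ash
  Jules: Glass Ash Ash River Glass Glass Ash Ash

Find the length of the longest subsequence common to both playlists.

4

Taking Glass (Mira #1, Jules #1), River (Mira #2, Jules #4), Ash (Mira #5, Jules #7), Ash (Mira #9, Jules #8) gives a common subsequence of length 4. Since dp[9][8] = 4, nothing longer is possible.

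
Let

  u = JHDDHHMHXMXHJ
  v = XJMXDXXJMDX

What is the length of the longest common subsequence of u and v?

5

Let dp[i][j] be the LCS length of the first i characters of u and the first j characters of v. dp[i][j] = dp[i-1][j-1]+1 when the i-th and j-th characters match, else max(dp[i-1][j], dp[i][j-1]).
    ·  X  J  M  X  D  X  X  J  M  D  X
 ·  0  0  0  0  0  0  0  0  0  0  0  0
 J  0  0  1  1  1  1  1  1  1  1  1  1
 H  0  0  1  1  1  1  1  1  1  1  1  1
 D  0  0  1  1  1  2  2  2  2  2  2  2
 D  0  0  1  1  1  2  2  2  2  2  3  3
 H  0  0  1  1  1  2  2  2  2  2  3  3
 H  0  0  1  1  1  2  2  2  2  2  3  3
 M  0  0  1  2  2  2  2  2  2  3  3  3
 H  0  0  1  2  2  2  2  2  2  3  3  3
 X  0  1  1  2  3  3  3  3  3  3  3  4
 M  0  1  1  2  3  3  3  3  3  4  4  4
 X  0  1  1  2  3  3  4  4  4  4  4  5
 H  0  1  1  2  3  3  4  4  4  4  4  5
 J  0  1  2  2  3  3  4  4  5  5  5  5
dp[13][11] = 5. One LCS (by backtracking along matches): JDXMX.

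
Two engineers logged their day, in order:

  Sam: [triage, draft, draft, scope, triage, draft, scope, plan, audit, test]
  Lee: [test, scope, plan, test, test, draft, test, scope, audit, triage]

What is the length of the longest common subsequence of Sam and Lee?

Pick scope at Sam[4]=Lee[2], draft at Sam[6]=Lee[6], scope at Sam[7]=Lee[8], audit at Sam[9]=Lee[9]; all 4 tasks appear in both, in order. Since dp[10][10] = 4, nothing longer is possible.

4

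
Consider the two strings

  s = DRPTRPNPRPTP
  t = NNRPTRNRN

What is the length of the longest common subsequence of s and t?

Pick R (s #2, t #3), P (s #3, t #4), T (s #4, t #5), R (s #5, t #6), N (s #7, t #7), R (s #9, t #8); all 6 characters appear in both, in order, and the DP table's final entry dp[12][9] is also 6, so no common subsequence is longer.

6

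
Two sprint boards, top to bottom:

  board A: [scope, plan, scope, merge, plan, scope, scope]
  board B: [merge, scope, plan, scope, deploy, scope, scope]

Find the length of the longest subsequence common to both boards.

One common subsequence of length 5: scope at board A[1]=board B[2] → plan at board A[2]=board B[3] → scope at board A[3]=board B[4] → scope at board A[6]=board B[6] → scope at board A[7]=board B[7]. The LCS DP gives dp[7][7] = 5, so this is optimal.

5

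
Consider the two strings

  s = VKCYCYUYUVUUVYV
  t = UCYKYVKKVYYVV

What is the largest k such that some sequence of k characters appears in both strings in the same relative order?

7

Pick C (s #3, t #2), Y (s #4, t #3), Y (s #8, t #5), V (s #10, t #6), V (s #13, t #9), Y (s #14, t #11), V (s #15, t #13); all 7 characters appear in both, in order. Since dp[15][13] = 7, nothing longer is possible.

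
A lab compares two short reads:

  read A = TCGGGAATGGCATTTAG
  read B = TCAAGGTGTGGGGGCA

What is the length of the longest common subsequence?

10

Match T at read A[1]=read B[1] → C at read A[2]=read B[2] → G at read A[3]=read B[5] → G at read A[4]=read B[6] → G at read A[5]=read B[8] → T at read A[8]=read B[9] → G at read A[9]=read B[13] → G at read A[10]=read B[14] → C at read A[11]=read B[15] → A at read A[16]=read B[16] — 10 bases in the same relative order in both. dp[17][16] = 10 confirms this is the maximum.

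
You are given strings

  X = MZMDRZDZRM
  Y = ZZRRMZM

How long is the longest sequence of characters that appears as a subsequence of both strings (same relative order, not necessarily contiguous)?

Pick Z [2,2] → M [3,5] → Z [8,6] → M [10,7]; all 4 characters appear in both, in order. The LCS DP gives dp[10][7] = 4, so this is optimal.

4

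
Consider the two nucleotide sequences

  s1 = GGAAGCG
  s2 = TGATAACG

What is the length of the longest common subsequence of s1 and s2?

5

Let dp[i][j] be the LCS length of the first i bases of s1 and the first j bases of s2. dp[i][j] = dp[i-1][j-1]+1 when the i-th and j-th bases match, else max(dp[i-1][j], dp[i][j-1]).
    ·  T  G  A  T  A  A  C  G
 ·  0  0  0  0  0  0  0  0  0
 G  0  0  1  1  1  1  1  1  1
 G  0  0  1  1  1  1  1  1  2
 A  0  0  1  2  2  2  2  2  2
 A  0  0  1  2  2  3  3  3  3
 G  0  0  1  2  2  3  3  3  4
 C  0  0  1  2  2  3  3  4  4
 G  0  0  1  2  2  3  3  4  5
dp[7][8] = 5. One LCS (by backtracking along matches): GAACG.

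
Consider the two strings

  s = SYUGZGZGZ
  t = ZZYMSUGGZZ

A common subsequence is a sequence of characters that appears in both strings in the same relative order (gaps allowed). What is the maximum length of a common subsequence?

6

Pick S (s #1, t #5), then U (s #3, t #6), then G (s #4, t #7), then G (s #6, t #8), then Z (s #7, t #9), then Z (s #9, t #10); all 6 characters appear in both, in order. Since dp[9][10] = 6, nothing longer is possible.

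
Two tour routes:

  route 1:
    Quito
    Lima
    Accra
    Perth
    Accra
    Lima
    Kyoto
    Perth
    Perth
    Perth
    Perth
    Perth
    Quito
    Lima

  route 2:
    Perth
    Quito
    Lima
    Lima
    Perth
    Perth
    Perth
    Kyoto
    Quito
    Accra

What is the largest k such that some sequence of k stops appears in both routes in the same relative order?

Match Quito [1,2], then Lima [2,3], then Lima [6,4], then Perth [8,5], then Perth [9,6], then Perth [10,7], then Quito [13,9] — 7 stops in the same relative order in both. Since dp[14][10] = 7, nothing longer is possible.

7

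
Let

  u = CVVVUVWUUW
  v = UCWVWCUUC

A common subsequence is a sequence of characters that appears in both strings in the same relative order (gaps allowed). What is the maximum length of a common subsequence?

5

One common subsequence of length 5: C (u #1, v #2), then V (u #6, v #4), then W (u #7, v #5), then U (u #8, v #7), then U (u #9, v #8). dp[10][9] = 5 confirms this is the maximum.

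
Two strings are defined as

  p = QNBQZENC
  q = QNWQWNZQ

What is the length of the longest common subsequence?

Let dp[i][j] be the LCS length of the first i characters of p and the first j characters of q. dp[i][j] = dp[i-1][j-1]+1 when the i-th and j-th characters match, else max(dp[i-1][j], dp[i][j-1]).
    ·  Q  N  W  Q  W  N  Z  Q
 ·  0  0  0  0  0  0  0  0  0
 Q  0  1  1  1  1  1  1  1  1
 N  0  1  2  2  2  2  2  2  2
 B  0  1  2  2  2  2  2  2  2
 Q  0  1  2  2  3  3  3  3  3
 Z  0  1  2  2  3  3  3  4  4
 E  0  1  2  2  3  3  3  4  4
 N  0  1  2  2  3  3  4  4  4
 C  0  1  2  2  3  3  4  4  4
dp[8][8] = 4. One LCS (by backtracking along matches): QNQZ.

4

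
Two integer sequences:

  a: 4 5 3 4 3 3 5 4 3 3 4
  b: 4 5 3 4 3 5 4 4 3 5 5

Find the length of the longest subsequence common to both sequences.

One common subsequence of length 8: 4 [1,1], 5 [2,2], 3 [3,3], 4 [4,4], 3 [6,5], 5 [7,6], 4 [8,8], 3 [9,9]. Since dp[11][11] = 8, nothing longer is possible.

8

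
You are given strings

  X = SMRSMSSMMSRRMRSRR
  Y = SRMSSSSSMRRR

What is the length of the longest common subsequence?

10

One common subsequence of length 10: S at X[1]=Y[1], M at X[2]=Y[3], S at X[4]=Y[5], S at X[6]=Y[6], S at X[7]=Y[7], S at X[10]=Y[8], M at X[13]=Y[9], R at X[14]=Y[10], R at X[16]=Y[11], R at X[17]=Y[12]. The LCS DP gives dp[17][12] = 10, so this is optimal.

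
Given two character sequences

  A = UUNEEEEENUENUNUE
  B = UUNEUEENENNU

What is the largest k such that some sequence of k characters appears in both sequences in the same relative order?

Match U [1,1], then U [2,2], then N [3,3], then E [4,4], then E [7,6], then E [8,7], then N [9,8], then E [11,9], then N [12,10], then N [14,11], then U [15,12] — 11 characters in the same relative order in both. The LCS DP gives dp[16][12] = 11, so this is optimal.

11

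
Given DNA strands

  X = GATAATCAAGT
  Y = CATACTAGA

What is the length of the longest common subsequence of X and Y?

6

Pick A [2,2]; then T [3,3]; then A [4,4]; then T [6,6]; then A [8,7]; then A [9,9]; all 6 bases appear in both, in order. Since dp[11][9] = 6, nothing longer is possible.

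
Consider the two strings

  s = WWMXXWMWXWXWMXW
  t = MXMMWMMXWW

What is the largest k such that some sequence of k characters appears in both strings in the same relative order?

7

Taking M [3,1], X [4,2], W [6,5], M [7,7], X [11,8], W [12,9], W [15,10] gives a common subsequence of length 7. Since dp[15][10] = 7, nothing longer is possible.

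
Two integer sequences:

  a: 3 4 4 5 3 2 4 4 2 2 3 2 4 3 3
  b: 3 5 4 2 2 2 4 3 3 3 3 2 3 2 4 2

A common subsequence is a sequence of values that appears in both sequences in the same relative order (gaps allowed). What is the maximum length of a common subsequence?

9

Taking 3 at a[1]=b[1], then 5 at a[4]=b[2], then 4 at a[8]=b[3], then 2 at a[9]=b[4], then 2 at a[10]=b[5], then 2 at a[12]=b[6], then 4 at a[13]=b[7], then 3 at a[14]=b[11], then 3 at a[15]=b[13] gives a common subsequence of length 9, and the DP table's final entry dp[15][16] is also 9, so no common subsequence is longer.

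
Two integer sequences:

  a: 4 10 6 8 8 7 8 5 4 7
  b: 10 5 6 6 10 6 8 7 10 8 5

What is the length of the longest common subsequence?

Taking 10 (a #2, b #5), then 6 (a #3, b #6), then 8 (a #5, b #7), then 7 (a #6, b #8), then 8 (a #7, b #10), then 5 (a #8, b #11) gives a common subsequence of length 6, and the DP table's final entry dp[10][11] is also 6, so no common subsequence is longer.

6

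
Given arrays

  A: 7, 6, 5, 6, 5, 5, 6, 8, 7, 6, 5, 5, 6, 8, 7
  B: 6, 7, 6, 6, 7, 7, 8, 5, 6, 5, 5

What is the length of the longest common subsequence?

Pick 7 [1,2], 6 [2,3], 6 [4,4], 5 [6,8], 6 [10,9], 5 [11,10], 5 [12,11]; all 7 values appear in both, in order. Since dp[15][11] = 7, nothing longer is possible.

7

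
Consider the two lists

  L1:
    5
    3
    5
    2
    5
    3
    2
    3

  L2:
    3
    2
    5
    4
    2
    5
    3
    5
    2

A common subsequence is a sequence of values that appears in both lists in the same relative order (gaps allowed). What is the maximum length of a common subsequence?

6

Taking 3 (L1 #2, L2 #1); then 5 (L1 #3, L2 #3); then 2 (L1 #4, L2 #5); then 5 (L1 #5, L2 #6); then 3 (L1 #6, L2 #7); then 2 (L1 #7, L2 #9) gives a common subsequence of length 6, and the DP table's final entry dp[8][9] is also 6, so no common subsequence is longer.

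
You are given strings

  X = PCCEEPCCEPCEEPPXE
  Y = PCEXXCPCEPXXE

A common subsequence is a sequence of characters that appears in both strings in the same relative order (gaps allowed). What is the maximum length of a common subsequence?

Pick P [1,1]; then C [3,2]; then E [4,3]; then C [8,6]; then P [10,7]; then C [11,8]; then E [13,9]; then P [14,10]; then X [16,12]; then E [17,13]; all 10 characters appear in both, in order. dp[17][13] = 10 confirms this is the maximum.

10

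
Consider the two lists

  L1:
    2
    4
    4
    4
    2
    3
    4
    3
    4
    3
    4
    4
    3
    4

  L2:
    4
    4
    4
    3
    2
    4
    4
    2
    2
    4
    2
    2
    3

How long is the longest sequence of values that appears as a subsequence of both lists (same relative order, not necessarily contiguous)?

8

One common subsequence of length 8: 4 at L1[2]=L2[1], then 4 at L1[3]=L2[2], then 4 at L1[4]=L2[3], then 2 at L1[5]=L2[5], then 4 at L1[7]=L2[6], then 4 at L1[9]=L2[7], then 4 at L1[11]=L2[10], then 3 at L1[13]=L2[13]. dp[14][13] = 8 confirms this is the maximum.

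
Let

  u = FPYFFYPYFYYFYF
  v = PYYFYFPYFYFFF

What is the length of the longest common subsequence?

Pick P [2,1]; then Y [3,3]; then F [4,4]; then F [5,6]; then P [7,7]; then Y [8,8]; then F [9,9]; then Y [10,10]; then F [12,12]; then F [14,13]; all 10 characters appear in both, in order. dp[14][13] = 10 confirms this is the maximum.

10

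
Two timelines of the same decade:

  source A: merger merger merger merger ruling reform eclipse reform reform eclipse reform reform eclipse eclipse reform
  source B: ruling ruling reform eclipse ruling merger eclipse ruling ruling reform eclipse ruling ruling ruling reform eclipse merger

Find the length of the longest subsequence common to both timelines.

7

One common subsequence of length 7: ruling [5,2] → reform [6,3] → eclipse [7,7] → reform [9,10] → eclipse [10,11] → reform [12,15] → eclipse [13,16]. dp[15][17] = 7 confirms this is the maximum.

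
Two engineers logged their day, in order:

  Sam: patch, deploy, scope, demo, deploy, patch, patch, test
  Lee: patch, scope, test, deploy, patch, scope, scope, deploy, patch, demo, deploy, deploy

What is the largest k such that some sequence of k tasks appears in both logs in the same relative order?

5

Taking patch at Sam[1]=Lee[1], deploy at Sam[2]=Lee[4], scope at Sam[3]=Lee[7], demo at Sam[4]=Lee[10], deploy at Sam[5]=Lee[12] gives a common subsequence of length 5. Since dp[8][12] = 5, nothing longer is possible.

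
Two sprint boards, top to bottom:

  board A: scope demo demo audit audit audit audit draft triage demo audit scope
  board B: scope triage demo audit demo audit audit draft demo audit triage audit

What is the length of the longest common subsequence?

Taking scope at board A[1]=board B[1], then demo at board A[2]=board B[3], then demo at board A[3]=board B[5], then audit at board A[4]=board B[6], then audit at board A[5]=board B[7], then audit at board A[7]=board B[10], then triage at board A[9]=board B[11], then audit at board A[11]=board B[12] gives a common subsequence of length 8. dp[12][12] = 8 confirms this is the maximum.

8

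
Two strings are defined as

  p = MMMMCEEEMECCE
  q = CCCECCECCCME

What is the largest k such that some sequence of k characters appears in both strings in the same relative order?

Match C [5,3], then E [6,4], then E [7,7], then C [11,9], then C [12,10], then E [13,12] — 6 characters in the same relative order in both, and the DP table's final entry dp[13][12] is also 6, so no common subsequence is longer.

6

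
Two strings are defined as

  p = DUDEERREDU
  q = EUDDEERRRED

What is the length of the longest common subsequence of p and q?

Taking D (p #1, q #3), then D (p #3, q #4), then E (p #4, q #5), then E (p #5, q #6), then R (p #6, q #8), then R (p #7, q #9), then E (p #8, q #10), then D (p #9, q #11) gives a common subsequence of length 8. dp[10][11] = 8 confirms this is the maximum.

8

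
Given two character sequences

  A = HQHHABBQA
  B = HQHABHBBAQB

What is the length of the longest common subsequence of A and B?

7

Pick H at A[1]=B[1], Q at A[2]=B[2], H at A[3]=B[3], H at A[4]=B[6], B at A[6]=B[7], B at A[7]=B[8], Q at A[8]=B[10]; all 7 characters appear in both, in order. dp[9][11] = 7 confirms this is the maximum.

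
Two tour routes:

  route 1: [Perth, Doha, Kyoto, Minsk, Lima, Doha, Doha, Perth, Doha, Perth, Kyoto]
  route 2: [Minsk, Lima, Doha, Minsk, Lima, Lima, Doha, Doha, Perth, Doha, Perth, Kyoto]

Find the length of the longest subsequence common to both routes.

Pick Doha at route 1[2]=route 2[3], then Minsk at route 1[4]=route 2[4], then Lima at route 1[5]=route 2[6], then Doha at route 1[6]=route 2[7], then Doha at route 1[7]=route 2[8], then Perth at route 1[8]=route 2[9], then Doha at route 1[9]=route 2[10], then Perth at route 1[10]=route 2[11], then Kyoto at route 1[11]=route 2[12]; all 9 stops appear in both, in order. Since dp[11][12] = 9, nothing longer is possible.

9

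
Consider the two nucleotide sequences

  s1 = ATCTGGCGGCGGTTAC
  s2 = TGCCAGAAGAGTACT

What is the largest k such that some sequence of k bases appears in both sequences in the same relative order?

Match T [2,1], then C [3,3], then C [7,4], then G [8,6], then G [9,9], then G [12,11], then T [14,12], then A [15,13], then C [16,14] — 9 bases in the same relative order in both. The LCS DP gives dp[16][15] = 9, so this is optimal.

9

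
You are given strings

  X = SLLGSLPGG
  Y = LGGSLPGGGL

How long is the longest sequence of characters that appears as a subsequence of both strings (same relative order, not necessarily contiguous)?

Let dp[i][j] be the LCS length of the first i characters of X and the first j characters of Y. dp[i][j] = dp[i-1][j-1]+1 when the i-th and j-th characters match, else max(dp[i-1][j], dp[i][j-1]).
    ·  L  G  G  S  L  P  G  G  G  L
 ·  0  0  0  0  0  0  0  0  0  0  0
 S  0  0  0  0  1  1  1  1  1  1  1
 L  0  1  1  1  1  2  2  2  2  2  2
 L  0  1  1  1  1  2  2  2  2  2  3
 G  0  1  2  2  2  2  2  3  3  3  3
 S  0  1  2  2  3  3  3  3  3  3  3
 L  0  1  2  2  3  4  4  4  4  4  4
 P  0  1  2  2  3  4  5  5  5  5  5
 G  0  1  2  3  3  4  5  6  6  6  6
 G  0  1  2  3  3  4  5  6  7  7  7
dp[9][10] = 7. One LCS (by backtracking along matches): LGSLPGG.

7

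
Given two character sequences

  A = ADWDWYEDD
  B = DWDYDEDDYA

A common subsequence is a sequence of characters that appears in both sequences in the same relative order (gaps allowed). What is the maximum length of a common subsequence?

7

Match D (A #2, B #1) → W (A #3, B #2) → D (A #4, B #3) → Y (A #6, B #4) → E (A #7, B #6) → D (A #8, B #7) → D (A #9, B #8) — 7 characters in the same relative order in both. The LCS DP gives dp[9][10] = 7, so this is optimal.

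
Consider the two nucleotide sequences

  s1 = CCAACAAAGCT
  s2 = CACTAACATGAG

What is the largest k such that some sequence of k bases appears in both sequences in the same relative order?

Match C [1,1], then C [2,3], then A [3,5], then A [4,6], then C [5,7], then A [6,8], then A [8,11], then G [9,12] — 8 bases in the same relative order in both. dp[11][12] = 8 confirms this is the maximum.

8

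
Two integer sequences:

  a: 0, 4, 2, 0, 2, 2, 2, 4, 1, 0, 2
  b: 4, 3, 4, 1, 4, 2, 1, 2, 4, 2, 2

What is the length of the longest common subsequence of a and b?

Taking 4 [2,5] → 2 [3,6] → 2 [5,8] → 2 [7,10] → 2 [11,11] gives a common subsequence of length 5. Since dp[11][11] = 5, nothing longer is possible.

5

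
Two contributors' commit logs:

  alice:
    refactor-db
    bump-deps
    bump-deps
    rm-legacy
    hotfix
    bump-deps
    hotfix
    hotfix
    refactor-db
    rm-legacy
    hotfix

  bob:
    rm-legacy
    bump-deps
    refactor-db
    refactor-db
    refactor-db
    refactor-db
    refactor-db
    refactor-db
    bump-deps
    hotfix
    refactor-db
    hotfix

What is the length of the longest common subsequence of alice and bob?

Match refactor-db [1,8], bump-deps [6,9], hotfix [8,10], refactor-db [9,11], hotfix [11,12] — 5 commits in the same relative order in both. Since dp[11][12] = 5, nothing longer is possible.

5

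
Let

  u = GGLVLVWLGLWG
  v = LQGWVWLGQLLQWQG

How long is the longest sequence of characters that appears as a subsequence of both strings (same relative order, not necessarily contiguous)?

8

One common subsequence of length 8: G [1,3], then V [6,5], then W [7,6], then L [8,7], then G [9,8], then L [10,11], then W [11,13], then G [12,15]. The LCS DP gives dp[12][15] = 8, so this is optimal.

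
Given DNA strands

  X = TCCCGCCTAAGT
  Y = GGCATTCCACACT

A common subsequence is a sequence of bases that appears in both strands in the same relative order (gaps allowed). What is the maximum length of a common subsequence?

6

Taking T at X[1]=Y[6] → C at X[2]=Y[7] → C at X[3]=Y[8] → C at X[4]=Y[10] → C at X[7]=Y[12] → T at X[12]=Y[13] gives a common subsequence of length 6. dp[12][13] = 6 confirms this is the maximum.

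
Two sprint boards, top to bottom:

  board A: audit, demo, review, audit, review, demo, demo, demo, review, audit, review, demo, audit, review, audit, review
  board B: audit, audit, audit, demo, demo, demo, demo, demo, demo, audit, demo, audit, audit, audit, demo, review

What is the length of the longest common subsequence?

10

Taking audit at board A[1]=board B[3]; then demo at board A[2]=board B[6]; then demo at board A[6]=board B[7]; then demo at board A[7]=board B[8]; then demo at board A[8]=board B[9]; then audit at board A[10]=board B[10]; then demo at board A[12]=board B[11]; then audit at board A[13]=board B[13]; then audit at board A[15]=board B[14]; then review at board A[16]=board B[16] gives a common subsequence of length 10. The LCS DP gives dp[16][16] = 10, so this is optimal.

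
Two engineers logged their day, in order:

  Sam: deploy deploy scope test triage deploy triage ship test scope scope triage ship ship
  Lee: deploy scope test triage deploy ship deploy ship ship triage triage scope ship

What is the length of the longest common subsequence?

Pick deploy (Sam #2, Lee #1), then scope (Sam #3, Lee #2), then test (Sam #4, Lee #3), then triage (Sam #5, Lee #4), then deploy (Sam #6, Lee #7), then triage (Sam #7, Lee #11), then scope (Sam #11, Lee #12), then ship (Sam #14, Lee #13); all 8 tasks appear in both, in order. Since dp[14][13] = 8, nothing longer is possible.

8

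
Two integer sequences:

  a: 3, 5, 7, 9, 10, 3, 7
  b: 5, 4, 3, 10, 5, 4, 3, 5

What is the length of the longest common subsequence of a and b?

Taking 3 at a[1]=b[3], then 5 at a[2]=b[5], then 3 at a[6]=b[7] gives a common subsequence of length 3, and the DP table's final entry dp[7][8] is also 3, so no common subsequence is longer.

3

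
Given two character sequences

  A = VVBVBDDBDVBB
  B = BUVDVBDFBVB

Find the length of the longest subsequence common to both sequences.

7

Match V (A #1, B #3) → V (A #4, B #5) → B (A #5, B #6) → D (A #6, B #7) → B (A #8, B #9) → V (A #10, B #10) → B (A #12, B #11) — 7 characters in the same relative order in both, and the DP table's final entry dp[12][11] is also 7, so no common subsequence is longer.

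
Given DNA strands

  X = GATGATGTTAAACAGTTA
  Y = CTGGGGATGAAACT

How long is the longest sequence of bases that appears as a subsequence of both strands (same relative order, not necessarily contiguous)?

10

One common subsequence of length 10: G (X #1, Y #5), G (X #4, Y #6), A (X #5, Y #7), T (X #6, Y #8), G (X #7, Y #9), A (X #10, Y #10), A (X #11, Y #11), A (X #12, Y #12), C (X #13, Y #13), T (X #17, Y #14), and the DP table's final entry dp[18][14] is also 10, so no common subsequence is longer.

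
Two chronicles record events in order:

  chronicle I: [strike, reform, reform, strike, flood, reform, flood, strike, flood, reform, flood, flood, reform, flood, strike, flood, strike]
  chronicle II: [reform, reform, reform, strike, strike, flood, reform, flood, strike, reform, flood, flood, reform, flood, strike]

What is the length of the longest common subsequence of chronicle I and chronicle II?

Pick reform [2,2], then reform [3,3], then strike [4,5], then flood [5,6], then reform [6,7], then flood [7,8], then strike [8,9], then reform [10,10], then flood [11,11], then flood [12,12], then reform [13,13], then flood [16,14], then strike [17,15]; all 13 events appear in both, in order. The LCS DP gives dp[17][15] = 13, so this is optimal.

13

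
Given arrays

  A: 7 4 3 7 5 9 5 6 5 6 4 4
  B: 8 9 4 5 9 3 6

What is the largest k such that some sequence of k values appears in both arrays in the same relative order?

4

Match 4 (A #2, B #3), 5 (A #5, B #4), 9 (A #6, B #5), 6 (A #10, B #7) — 4 values in the same relative order in both. The LCS DP gives dp[12][7] = 4, so this is optimal.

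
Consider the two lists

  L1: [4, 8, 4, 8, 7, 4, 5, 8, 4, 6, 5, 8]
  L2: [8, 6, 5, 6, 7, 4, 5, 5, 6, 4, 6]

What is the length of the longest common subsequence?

6

Let dp[i][j] be the LCS length of the first i values of L1 and the first j values of L2. dp[i][j] = dp[i-1][j-1]+1 when the i-th and j-th values match, else max(dp[i-1][j], dp[i][j-1]).
    ·  8  6  5  6  7  4  5  5  6  4  6
 ·  0  0  0  0  0  0  0  0  0  0  0  0
 4  0  0  0  0  0  0  1  1  1  1  1  1
 8  0  1  1  1  1  1  1  1  1  1  1  1
 4  0  1  1  1  1  1  2  2  2  2  2  2
 8  0  1  1  1  1  1  2  2  2  2  2  2
 7  0  1  1  1  1  2  2  2  2  2  2  2
 4  0  1  1  1  1  2  3  3  3  3  3  3
 5  0  1  1  2  2  2  3  4  4  4  4  4
 8  0  1  1  2  2  2  3  4  4  4  4  4
 4  0  1  1  2  2  2  3  4  4  4  5  5
 6  0  1  2  2  3  3  3  4  4  5  5  6
 5  0  1  2  3  3  3  3  4  5  5  5  6
 8  0  1  2  3  3  3  3  4  5  5  5  6
dp[12][11] = 6. One LCS (by backtracking along matches): 8, 7, 4, 5, 4, 6.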